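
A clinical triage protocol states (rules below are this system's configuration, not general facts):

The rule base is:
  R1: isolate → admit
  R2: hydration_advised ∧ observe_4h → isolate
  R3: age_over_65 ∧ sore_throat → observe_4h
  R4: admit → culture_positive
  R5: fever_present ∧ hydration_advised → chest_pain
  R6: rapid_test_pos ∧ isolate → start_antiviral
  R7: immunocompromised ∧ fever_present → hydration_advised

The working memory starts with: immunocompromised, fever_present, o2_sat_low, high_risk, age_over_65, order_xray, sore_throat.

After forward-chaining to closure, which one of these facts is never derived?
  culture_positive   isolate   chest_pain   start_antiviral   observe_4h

[1] R3 [age_over_65 ∧ sore_throat → observe_4h]; R7 [immunocompromised ∧ fever_present → hydration_advised]. ⇒ new: observe_4h, hydration_advised.
[2] R2 [hydration_advised ∧ observe_4h → isolate]; R5 [fever_present ∧ hydration_advised → chest_pain]. ⇒ new: isolate, chest_pain.
[3] R1 [isolate → admit]. ⇒ new: admit.
[4] R4 [admit → culture_positive]. ⇒ new: culture_positive.
Derived: isolate (round 2), chest_pain (round 2), observe_4h (round 1), culture_positive (round 4). start_antiviral never appears in any round.

start_antiviral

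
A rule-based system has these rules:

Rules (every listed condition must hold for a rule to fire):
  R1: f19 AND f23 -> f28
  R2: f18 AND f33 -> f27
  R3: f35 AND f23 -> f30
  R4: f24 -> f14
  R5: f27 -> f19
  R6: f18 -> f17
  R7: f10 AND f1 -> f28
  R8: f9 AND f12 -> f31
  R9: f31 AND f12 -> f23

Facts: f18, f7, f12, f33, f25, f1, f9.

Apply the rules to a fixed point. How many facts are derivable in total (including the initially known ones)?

Round 1: R2 [f18 AND f33 -> f27]; R6 [f18 -> f17]; R8 [f9 AND f12 -> f31]. New: f27, f17, f31.
Round 2: R5 [f27 -> f19]; R9 [f31 AND f12 -> f23]. New: f19, f23.
Round 3: R1 [f19 AND f23 -> f28]. New: f28.
Closure: {f1, f12, f17, f18, f19, f23, f25, f27, f28, f31, f33, f7, f9} — 13 facts.

13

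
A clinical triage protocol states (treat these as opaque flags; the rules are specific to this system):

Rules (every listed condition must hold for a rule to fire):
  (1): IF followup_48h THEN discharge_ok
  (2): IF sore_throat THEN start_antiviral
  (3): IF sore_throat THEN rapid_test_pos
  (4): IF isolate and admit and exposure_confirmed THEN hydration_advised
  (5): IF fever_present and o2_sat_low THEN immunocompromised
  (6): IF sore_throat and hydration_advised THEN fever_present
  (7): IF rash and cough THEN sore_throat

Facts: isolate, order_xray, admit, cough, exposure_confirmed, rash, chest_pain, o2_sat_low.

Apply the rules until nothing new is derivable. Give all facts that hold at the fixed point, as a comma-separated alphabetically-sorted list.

Round 1 fires (4), (7), giving hydration_advised, sore_throat.
Round 2 fires (2), (3), (6), giving start_antiviral, rapid_test_pos, fever_present.
Round 3 fires (5), giving immunocompromised.

admit, chest_pain, cough, exposure_confirmed, fever_present, hydration_advised, immunocompromised, isolate, o2_sat_low, order_xray, rapid_test_pos, rash, sore_throat, start_antiviral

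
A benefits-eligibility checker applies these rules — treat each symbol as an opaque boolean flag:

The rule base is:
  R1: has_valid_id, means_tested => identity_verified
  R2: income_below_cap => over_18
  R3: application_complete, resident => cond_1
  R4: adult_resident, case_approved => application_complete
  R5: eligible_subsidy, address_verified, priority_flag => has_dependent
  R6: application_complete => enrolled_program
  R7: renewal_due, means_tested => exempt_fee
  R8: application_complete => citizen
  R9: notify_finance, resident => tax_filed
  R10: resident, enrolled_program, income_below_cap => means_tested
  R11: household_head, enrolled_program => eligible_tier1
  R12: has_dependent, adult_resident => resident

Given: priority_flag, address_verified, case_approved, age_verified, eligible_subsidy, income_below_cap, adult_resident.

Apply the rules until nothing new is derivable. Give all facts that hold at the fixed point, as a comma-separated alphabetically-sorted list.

Round 1: R2 [income_below_cap => over_18]; R4 [adult_resident, case_approved => application_complete]; R5 [eligible_subsidy, address_verified, priority_flag => has_dependent]. Adds over_18, application_complete, has_dependent.
Round 2: R6 [application_complete => enrolled_program]; R8 [application_complete => citizen]; R12 [has_dependent, adult_resident => resident]. Adds enrolled_program, citizen, resident.
Round 3: R3 [application_complete, resident => cond_1]; R10 [resident, enrolled_program, income_below_cap => means_tested]. Adds cond_1, means_tested.

address_verified, adult_resident, age_verified, application_complete, case_approved, citizen, cond_1, eligible_subsidy, enrolled_program, has_dependent, income_below_cap, means_tested, over_18, priority_flag, resident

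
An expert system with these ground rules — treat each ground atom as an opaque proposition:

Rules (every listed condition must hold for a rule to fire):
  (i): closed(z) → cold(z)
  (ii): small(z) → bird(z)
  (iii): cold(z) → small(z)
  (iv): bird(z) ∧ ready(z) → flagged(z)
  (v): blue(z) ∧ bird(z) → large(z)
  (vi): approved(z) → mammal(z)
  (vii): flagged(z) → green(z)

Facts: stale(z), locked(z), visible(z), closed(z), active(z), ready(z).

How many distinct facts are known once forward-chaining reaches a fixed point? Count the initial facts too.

11

Round 1: (i) [closed(z) → cold(z)]. New: cold(z).
Round 2: (iii) [cold(z) → small(z)]. New: small(z).
Round 3: (ii) [small(z) → bird(z)]. New: bird(z).
Round 4: (iv) [bird(z) ∧ ready(z) → flagged(z)]. New: flagged(z).
Round 5: (vii) [flagged(z) → green(z)]. New: green(z).
Closure: {active(z), bird(z), closed(z), cold(z), flagged(z), green(z), locked(z), ready(z), small(z), stale(z), visible(z)} — 11 facts.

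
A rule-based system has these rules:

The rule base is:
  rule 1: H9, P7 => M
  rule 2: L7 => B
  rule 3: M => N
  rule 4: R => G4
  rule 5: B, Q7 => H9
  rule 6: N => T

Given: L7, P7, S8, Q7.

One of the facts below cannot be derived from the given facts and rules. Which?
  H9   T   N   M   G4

G4

Round 1 fires rule 2, giving B.
Round 2 fires rule 5, giving H9.
Round 3 fires rule 1, giving M.
Round 4 fires rule 3, giving N.
Round 5 fires rule 6, giving T.
Derived: H9 (round 2), M (round 3), T (round 5), N (round 4). G4 never appears in any round.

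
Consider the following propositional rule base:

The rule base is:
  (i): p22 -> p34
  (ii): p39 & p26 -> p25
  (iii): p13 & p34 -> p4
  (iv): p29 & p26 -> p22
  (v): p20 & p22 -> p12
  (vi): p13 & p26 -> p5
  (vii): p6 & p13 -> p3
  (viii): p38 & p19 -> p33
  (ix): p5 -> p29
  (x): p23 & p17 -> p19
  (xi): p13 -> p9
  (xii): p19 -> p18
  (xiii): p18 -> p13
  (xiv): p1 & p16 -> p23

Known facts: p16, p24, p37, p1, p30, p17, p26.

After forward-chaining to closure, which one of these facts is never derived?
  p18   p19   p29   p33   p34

Round 1: (xiv) [p1 & p16 -> p23]. Adds p23.
Round 2: (x) [p23 & p17 -> p19]. Adds p19.
Round 3: (xii) [p19 -> p18]. Adds p18.
Round 4: (xiii) [p18 -> p13]. Adds p13.
Round 5: (vi) [p13 & p26 -> p5]; (xi) [p13 -> p9]. Adds p5, p9.
Round 6: (ix) [p5 -> p29]. Adds p29.
Round 7: (iv) [p29 & p26 -> p22]. Adds p22.
Round 8: (i) [p22 -> p34]. Adds p34.
Round 9: (iii) [p13 & p34 -> p4]. Adds p4.
Derived: p19 (round 2), p29 (round 6), p18 (round 3), p34 (round 8). p33 never appears in any round.

p33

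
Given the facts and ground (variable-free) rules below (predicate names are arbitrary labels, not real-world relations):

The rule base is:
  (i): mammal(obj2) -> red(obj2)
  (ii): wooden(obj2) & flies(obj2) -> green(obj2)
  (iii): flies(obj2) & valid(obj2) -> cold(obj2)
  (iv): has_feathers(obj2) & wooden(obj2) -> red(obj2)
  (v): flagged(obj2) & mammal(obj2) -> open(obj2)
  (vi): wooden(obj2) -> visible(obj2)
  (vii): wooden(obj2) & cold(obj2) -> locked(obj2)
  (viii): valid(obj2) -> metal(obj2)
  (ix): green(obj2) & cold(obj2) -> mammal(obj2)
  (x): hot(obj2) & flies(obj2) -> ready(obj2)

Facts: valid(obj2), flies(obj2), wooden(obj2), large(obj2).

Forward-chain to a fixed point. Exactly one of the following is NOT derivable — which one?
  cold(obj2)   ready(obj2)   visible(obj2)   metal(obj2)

Round 1: (ii) [wooden(obj2) & flies(obj2) -> green(obj2)]; (iii) [flies(obj2) & valid(obj2) -> cold(obj2)]; (vi) [wooden(obj2) -> visible(obj2)]; (viii) [valid(obj2) -> metal(obj2)]. Adds green(obj2), cold(obj2), visible(obj2), metal(obj2).
Round 2: (vii) [wooden(obj2) & cold(obj2) -> locked(obj2)]; (ix) [green(obj2) & cold(obj2) -> mammal(obj2)]. Adds locked(obj2), mammal(obj2).
Round 3: (i) [mammal(obj2) -> red(obj2)]. Adds red(obj2).
Derived: metal(obj2) (round 1), visible(obj2) (round 1), cold(obj2) (round 1). ready(obj2) never appears in any round.

ready(obj2)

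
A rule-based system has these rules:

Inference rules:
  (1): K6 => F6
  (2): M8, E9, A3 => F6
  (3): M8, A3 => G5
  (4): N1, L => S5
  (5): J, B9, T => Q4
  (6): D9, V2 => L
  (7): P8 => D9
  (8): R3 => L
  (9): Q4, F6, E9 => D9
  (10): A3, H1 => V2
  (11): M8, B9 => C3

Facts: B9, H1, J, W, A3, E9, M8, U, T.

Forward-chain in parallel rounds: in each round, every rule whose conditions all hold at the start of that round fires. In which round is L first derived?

3

Round 1 — (2), (3), (5), (10), (11), derive F6, G5, Q4, V2, C3.
Round 2 — (9), derive D9.
Round 3 — (6), derive L.
L first appears in round 3.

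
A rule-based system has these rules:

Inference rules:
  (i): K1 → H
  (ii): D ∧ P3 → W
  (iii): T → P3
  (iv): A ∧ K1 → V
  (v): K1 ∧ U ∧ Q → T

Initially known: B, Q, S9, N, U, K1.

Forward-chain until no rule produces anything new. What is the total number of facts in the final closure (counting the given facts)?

Round 1: (i) [K1 → H]; (v) [K1 ∧ U ∧ Q → T]. Adds H, T.
Round 2: (iii) [T → P3]. Adds P3.
Closure: {B, H, K1, N, P3, Q, S9, T, U} — 9 facts.

9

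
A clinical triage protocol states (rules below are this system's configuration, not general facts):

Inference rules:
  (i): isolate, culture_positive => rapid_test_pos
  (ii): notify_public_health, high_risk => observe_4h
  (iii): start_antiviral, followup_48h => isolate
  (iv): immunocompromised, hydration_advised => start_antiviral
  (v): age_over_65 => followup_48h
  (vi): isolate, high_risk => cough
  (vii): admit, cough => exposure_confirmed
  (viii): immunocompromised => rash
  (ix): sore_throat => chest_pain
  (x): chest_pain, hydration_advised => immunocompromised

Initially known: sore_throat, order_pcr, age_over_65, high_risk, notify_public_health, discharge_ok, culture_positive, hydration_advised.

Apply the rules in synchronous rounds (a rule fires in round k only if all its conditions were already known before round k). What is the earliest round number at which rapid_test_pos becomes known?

5

Round 1: (ii) [notify_public_health, high_risk => observe_4h]; (v) [age_over_65 => followup_48h]; (ix) [sore_throat => chest_pain]. New: observe_4h, followup_48h, chest_pain.
Round 2: (x) [chest_pain, hydration_advised => immunocompromised]. New: immunocompromised.
Round 3: (iv) [immunocompromised, hydration_advised => start_antiviral]; (viii) [immunocompromised => rash]. New: start_antiviral, rash.
Round 4: (iii) [start_antiviral, followup_48h => isolate]. New: isolate.
Round 5: (i) [isolate, culture_positive => rapid_test_pos]; (vi) [isolate, high_risk => cough]. New: rapid_test_pos, cough.
rapid_test_pos first appears in round 5.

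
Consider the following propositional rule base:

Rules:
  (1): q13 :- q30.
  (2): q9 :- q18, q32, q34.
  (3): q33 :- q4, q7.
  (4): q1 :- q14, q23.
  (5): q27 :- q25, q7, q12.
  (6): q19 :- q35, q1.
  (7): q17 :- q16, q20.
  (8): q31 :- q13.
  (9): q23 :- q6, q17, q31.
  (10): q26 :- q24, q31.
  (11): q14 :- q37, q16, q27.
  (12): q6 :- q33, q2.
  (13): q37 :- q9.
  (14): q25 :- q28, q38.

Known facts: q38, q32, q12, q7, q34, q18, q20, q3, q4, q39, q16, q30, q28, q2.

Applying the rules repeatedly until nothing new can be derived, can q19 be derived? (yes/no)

no

Round 1 — (1), (2), (3), (7), (14), derive q13, q9, q33, q17, q25.
Round 2 — (5), (8), (12), (13), derive q27, q31, q6, q37.
Round 3 — (9), (11), derive q23, q14.
Round 4 — (4), derive q1.
Fixed point reached. q19 is concluded only by (6); (6) needs q35 (never derived).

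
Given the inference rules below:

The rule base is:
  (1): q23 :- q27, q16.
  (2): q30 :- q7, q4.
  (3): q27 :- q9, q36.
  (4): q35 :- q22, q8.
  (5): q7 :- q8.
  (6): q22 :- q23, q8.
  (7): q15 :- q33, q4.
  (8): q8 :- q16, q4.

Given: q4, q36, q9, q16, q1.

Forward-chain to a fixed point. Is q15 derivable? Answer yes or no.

Round 1: (3) [q27 :- q9, q36.]; (8) [q8 :- q16, q4.]. Adds q27, q8.
Round 2: (1) [q23 :- q27, q16.]; (5) [q7 :- q8.]. Adds q23, q7.
Round 3: (2) [q30 :- q7, q4.]; (6) [q22 :- q23, q8.]. Adds q30, q22.
Round 4: (4) [q35 :- q22, q8.]. Adds q35.
Fixed point reached. q15 is concluded only by (7); (7) needs q33 (never derived).

no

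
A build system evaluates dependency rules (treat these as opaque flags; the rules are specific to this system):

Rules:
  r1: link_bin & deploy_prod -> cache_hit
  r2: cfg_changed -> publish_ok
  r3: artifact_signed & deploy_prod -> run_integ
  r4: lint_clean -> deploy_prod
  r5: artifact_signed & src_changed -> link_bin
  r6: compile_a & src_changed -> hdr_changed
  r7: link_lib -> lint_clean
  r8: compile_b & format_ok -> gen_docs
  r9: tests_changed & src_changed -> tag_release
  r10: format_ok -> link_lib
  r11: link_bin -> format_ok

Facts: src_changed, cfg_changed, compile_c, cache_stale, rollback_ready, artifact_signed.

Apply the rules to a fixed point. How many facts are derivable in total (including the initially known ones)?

Round 1: r2 [cfg_changed -> publish_ok]; r5 [artifact_signed & src_changed -> link_bin]. New: publish_ok, link_bin.
Round 2: r11 [link_bin -> format_ok]. New: format_ok.
Round 3: r10 [format_ok -> link_lib]. New: link_lib.
Round 4: r7 [link_lib -> lint_clean]. New: lint_clean.
Round 5: r4 [lint_clean -> deploy_prod]. New: deploy_prod.
Round 6: r1 [link_bin & deploy_prod -> cache_hit]; r3 [artifact_signed & deploy_prod -> run_integ]. New: cache_hit, run_integ.
Closure: {artifact_signed, cache_hit, cache_stale, cfg_changed, compile_c, deploy_prod, format_ok, link_bin, link_lib, lint_clean, publish_ok, rollback_ready, run_integ, src_changed} — 14 facts.

14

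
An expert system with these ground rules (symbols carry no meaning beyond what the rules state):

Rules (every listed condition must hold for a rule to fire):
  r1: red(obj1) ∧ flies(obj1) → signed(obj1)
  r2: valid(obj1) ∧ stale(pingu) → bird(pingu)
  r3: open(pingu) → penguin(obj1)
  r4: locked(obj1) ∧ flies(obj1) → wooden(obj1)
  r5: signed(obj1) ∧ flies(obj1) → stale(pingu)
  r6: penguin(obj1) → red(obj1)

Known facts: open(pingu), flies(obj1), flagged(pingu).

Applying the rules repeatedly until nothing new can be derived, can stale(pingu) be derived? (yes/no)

yes

Round 1: r3 [open(pingu) → penguin(obj1)]. New: penguin(obj1).
Round 2: r6 [penguin(obj1) → red(obj1)]. New: red(obj1).
Round 3: r1 [red(obj1) ∧ flies(obj1) → signed(obj1)]. New: signed(obj1).
Round 4: r5 [signed(obj1) ∧ flies(obj1) → stale(pingu)]. New: stale(pingu).
stale(pingu) appears in round 4, so it is derivable.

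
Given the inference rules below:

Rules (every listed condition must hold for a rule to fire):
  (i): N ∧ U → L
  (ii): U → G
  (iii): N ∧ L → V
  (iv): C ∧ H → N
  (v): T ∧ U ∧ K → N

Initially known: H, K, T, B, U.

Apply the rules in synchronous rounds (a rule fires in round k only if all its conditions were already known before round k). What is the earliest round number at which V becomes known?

3

Round 1: (ii) [U → G]; (v) [T ∧ U ∧ K → N]. New: G, N.
Round 2: (i) [N ∧ U → L]. New: L.
Round 3: (iii) [N ∧ L → V]. New: V.
V first appears in round 3.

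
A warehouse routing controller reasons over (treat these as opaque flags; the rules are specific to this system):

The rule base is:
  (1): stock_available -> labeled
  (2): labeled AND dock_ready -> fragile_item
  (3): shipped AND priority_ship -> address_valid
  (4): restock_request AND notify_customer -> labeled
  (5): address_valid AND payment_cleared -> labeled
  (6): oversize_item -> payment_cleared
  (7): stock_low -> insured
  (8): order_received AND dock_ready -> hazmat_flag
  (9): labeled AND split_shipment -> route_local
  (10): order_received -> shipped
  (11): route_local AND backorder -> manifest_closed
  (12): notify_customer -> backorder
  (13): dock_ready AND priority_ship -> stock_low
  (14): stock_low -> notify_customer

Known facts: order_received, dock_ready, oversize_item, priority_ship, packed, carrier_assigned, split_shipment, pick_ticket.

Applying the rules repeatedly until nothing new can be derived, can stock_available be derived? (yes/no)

Round 1 fires (6), (8), (10), (13), giving payment_cleared, hazmat_flag, shipped, stock_low.
Round 2 fires (3), (7), (14), giving address_valid, insured, notify_customer.
Round 3 fires (5), (12), giving labeled, backorder.
Round 4 fires (2), (9), giving fragile_item, route_local.
Round 5 fires (11), giving manifest_closed.
Fixed point reached. No rule has stock_available as a consequent, and it is not given.

no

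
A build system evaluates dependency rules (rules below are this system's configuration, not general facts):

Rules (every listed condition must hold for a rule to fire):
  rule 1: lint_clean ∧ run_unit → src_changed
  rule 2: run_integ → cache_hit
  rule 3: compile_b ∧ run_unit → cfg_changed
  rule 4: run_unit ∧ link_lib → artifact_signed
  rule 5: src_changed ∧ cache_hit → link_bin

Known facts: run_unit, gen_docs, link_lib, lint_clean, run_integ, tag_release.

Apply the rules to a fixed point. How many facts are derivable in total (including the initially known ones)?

Round 1: rule 1 [lint_clean ∧ run_unit → src_changed]; rule 2 [run_integ → cache_hit]; rule 4 [run_unit ∧ link_lib → artifact_signed]. Adds src_changed, cache_hit, artifact_signed.
Round 2: rule 5 [src_changed ∧ cache_hit → link_bin]. Adds link_bin.
Closure: {artifact_signed, cache_hit, gen_docs, link_bin, link_lib, lint_clean, run_integ, run_unit, src_changed, tag_release} — 10 facts.

10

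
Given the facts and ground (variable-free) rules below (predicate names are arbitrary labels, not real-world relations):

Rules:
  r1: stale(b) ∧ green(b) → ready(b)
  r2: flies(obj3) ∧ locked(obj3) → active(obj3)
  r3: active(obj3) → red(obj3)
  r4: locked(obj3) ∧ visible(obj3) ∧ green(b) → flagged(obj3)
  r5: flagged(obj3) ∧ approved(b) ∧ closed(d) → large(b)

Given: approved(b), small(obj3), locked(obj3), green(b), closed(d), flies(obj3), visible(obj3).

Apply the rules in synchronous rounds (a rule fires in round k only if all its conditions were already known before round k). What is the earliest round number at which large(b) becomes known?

Round 1: r2 [flies(obj3) ∧ locked(obj3) → active(obj3)]; r4 [locked(obj3) ∧ visible(obj3) ∧ green(b) → flagged(obj3)]. Adds active(obj3), flagged(obj3).
Round 2: r3 [active(obj3) → red(obj3)]; r5 [flagged(obj3) ∧ approved(b) ∧ closed(d) → large(b)]. Adds red(obj3), large(b).
large(b) first appears in round 2.

2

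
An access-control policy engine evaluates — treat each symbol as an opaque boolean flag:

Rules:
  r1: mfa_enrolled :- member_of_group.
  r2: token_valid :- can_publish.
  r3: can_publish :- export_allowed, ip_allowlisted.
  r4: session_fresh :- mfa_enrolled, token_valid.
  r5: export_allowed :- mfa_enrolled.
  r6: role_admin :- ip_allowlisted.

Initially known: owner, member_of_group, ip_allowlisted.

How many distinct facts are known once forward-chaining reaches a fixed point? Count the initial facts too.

Round 1 fires r1, r6, giving mfa_enrolled, role_admin.
Round 2 fires r5, giving export_allowed.
Round 3 fires r3, giving can_publish.
Round 4 fires r2, giving token_valid.
Round 5 fires r4, giving session_fresh.
Closure: {can_publish, export_allowed, ip_allowlisted, member_of_group, mfa_enrolled, owner, role_admin, session_fresh, token_valid} — 9 facts.

9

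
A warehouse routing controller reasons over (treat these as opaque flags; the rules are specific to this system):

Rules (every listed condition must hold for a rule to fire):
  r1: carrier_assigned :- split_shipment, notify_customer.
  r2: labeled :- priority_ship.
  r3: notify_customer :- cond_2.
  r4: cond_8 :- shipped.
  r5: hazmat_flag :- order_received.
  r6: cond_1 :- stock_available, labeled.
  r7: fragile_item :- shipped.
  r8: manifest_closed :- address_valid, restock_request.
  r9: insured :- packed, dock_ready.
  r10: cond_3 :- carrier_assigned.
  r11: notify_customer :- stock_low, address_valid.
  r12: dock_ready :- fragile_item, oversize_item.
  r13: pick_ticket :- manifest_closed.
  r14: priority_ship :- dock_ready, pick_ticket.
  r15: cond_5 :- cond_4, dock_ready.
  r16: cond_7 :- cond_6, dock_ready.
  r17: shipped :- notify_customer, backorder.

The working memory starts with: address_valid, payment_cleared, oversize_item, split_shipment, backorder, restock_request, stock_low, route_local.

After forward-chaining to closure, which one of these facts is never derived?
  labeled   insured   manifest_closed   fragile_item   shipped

Round 1 fires r8, r11, giving manifest_closed, notify_customer.
Round 2 fires r1, r13, r17, giving carrier_assigned, pick_ticket, shipped.
Round 3 fires r4, r7, r10, giving cond_8, fragile_item, cond_3.
Round 4 fires r12, giving dock_ready.
Round 5 fires r14, giving priority_ship.
Round 6 fires r2, giving labeled.
Derived: manifest_closed (round 1), labeled (round 6), fragile_item (round 3), shipped (round 2). insured never appears in any round.

insured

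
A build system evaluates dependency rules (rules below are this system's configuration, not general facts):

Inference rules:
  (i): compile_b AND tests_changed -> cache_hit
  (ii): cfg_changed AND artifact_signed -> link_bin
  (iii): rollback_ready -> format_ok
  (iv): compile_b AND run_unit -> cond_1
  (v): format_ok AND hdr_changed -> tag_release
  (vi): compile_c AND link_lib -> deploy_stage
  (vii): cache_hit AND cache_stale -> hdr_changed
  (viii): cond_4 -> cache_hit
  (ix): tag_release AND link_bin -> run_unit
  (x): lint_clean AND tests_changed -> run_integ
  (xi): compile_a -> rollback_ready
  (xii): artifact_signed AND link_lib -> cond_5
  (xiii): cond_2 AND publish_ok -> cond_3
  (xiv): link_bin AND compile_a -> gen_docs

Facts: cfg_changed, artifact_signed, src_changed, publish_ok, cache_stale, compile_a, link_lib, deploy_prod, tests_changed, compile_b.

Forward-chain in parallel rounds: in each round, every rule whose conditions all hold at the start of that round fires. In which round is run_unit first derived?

4

Round 1 fires (i), (ii), (xi), (xii), giving cache_hit, link_bin, rollback_ready, cond_5.
Round 2 fires (iii), (vii), (xiv), giving format_ok, hdr_changed, gen_docs.
Round 3 fires (v), giving tag_release.
Round 4 fires (ix), giving run_unit.
run_unit first appears in round 4.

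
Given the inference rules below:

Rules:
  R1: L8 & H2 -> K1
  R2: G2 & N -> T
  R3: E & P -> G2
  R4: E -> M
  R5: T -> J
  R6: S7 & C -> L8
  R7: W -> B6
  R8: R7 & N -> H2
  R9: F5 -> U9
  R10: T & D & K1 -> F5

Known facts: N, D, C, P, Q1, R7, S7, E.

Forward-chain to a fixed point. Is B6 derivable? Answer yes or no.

no

Round 1 — R3, R4, R6, R8, derive G2, M, L8, H2.
Round 2 — R1, R2, derive K1, T.
Round 3 — R5, R10, derive J, F5.
Round 4 — R9, derive U9.
Fixed point reached. B6 is concluded only by R7; R7 needs W (never derived).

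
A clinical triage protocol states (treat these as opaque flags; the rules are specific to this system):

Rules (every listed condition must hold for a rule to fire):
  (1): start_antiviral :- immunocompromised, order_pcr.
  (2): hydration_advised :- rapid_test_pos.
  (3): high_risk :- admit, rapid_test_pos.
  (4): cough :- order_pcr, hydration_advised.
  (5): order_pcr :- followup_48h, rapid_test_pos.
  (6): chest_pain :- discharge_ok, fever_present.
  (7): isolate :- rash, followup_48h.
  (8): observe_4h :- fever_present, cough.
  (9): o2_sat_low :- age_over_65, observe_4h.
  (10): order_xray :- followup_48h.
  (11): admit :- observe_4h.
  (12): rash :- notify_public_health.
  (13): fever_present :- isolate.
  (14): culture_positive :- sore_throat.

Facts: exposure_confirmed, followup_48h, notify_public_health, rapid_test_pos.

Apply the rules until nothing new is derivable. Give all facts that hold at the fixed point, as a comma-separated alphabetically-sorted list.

admit, cough, exposure_confirmed, fever_present, followup_48h, high_risk, hydration_advised, isolate, notify_public_health, observe_4h, order_pcr, order_xray, rapid_test_pos, rash

Round 1 — (2), (5), (10), (12), derive hydration_advised, order_pcr, order_xray, rash.
Round 2 — (4), (7), derive cough, isolate.
Round 3 — (13), derive fever_present.
Round 4 — (8), derive observe_4h.
Round 5 — (11), derive admit.
Round 6 — (3), derive high_risk.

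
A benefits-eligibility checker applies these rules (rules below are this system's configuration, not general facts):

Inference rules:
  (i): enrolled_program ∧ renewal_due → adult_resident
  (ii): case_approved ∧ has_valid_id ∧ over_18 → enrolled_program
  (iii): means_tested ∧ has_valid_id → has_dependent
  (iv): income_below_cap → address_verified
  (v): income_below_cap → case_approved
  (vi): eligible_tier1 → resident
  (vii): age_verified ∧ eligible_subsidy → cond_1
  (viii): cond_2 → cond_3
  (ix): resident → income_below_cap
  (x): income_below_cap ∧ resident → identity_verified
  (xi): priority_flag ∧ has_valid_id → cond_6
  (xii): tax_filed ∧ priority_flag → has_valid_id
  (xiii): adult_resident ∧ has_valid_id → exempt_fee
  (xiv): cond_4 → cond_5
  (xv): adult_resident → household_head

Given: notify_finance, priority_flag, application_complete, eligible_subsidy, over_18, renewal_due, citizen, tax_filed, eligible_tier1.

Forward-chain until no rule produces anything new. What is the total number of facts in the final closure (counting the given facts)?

Round 1 fires (vi), (xii), giving resident, has_valid_id.
Round 2 fires (ix), (xi), giving income_below_cap, cond_6.
Round 3 fires (iv), (v), (x), giving address_verified, case_approved, identity_verified.
Round 4 fires (ii), giving enrolled_program.
Round 5 fires (i), giving adult_resident.
Round 6 fires (xiii), (xv), giving exempt_fee, household_head.
Closure: {address_verified, adult_resident, application_complete, case_approved, citizen, cond_6, eligible_subsidy, eligible_tier1, enrolled_program, exempt_fee, has_valid_id, household_head, identity_verified, income_below_cap, notify_finance, over_18, priority_flag, renewal_due, resident, tax_filed} — 20 facts.

20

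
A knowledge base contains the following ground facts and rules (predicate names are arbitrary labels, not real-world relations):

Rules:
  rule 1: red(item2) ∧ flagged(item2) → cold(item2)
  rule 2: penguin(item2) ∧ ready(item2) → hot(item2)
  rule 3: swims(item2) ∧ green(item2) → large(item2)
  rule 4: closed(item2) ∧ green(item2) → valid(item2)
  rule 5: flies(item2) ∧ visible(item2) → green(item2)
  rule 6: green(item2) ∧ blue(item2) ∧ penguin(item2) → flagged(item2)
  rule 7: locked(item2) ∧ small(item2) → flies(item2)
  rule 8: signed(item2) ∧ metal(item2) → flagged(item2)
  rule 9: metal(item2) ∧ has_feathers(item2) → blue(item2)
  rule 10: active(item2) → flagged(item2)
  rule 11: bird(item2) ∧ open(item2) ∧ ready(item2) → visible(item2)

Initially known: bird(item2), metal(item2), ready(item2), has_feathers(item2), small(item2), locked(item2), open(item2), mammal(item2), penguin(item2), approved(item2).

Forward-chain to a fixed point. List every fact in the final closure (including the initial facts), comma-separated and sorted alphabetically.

Round 1 — rule 2, rule 7, rule 9, rule 11, derive hot(item2), flies(item2), blue(item2), visible(item2).
Round 2 — rule 5, derive green(item2).
Round 3 — rule 6, derive flagged(item2).

approved(item2), bird(item2), blue(item2), flagged(item2), flies(item2), green(item2), has_feathers(item2), hot(item2), locked(item2), mammal(item2), metal(item2), open(item2), penguin(item2), ready(item2), small(item2), visible(item2)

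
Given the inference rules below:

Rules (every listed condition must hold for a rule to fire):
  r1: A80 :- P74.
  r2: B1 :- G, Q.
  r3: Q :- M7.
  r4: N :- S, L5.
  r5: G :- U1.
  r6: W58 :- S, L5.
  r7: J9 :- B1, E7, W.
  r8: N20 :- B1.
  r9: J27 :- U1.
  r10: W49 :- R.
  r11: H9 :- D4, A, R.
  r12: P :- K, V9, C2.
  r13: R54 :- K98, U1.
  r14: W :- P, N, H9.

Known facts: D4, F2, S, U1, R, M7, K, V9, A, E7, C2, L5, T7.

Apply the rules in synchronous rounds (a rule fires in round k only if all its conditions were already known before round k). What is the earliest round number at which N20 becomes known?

3

Round 1: r3 [Q :- M7.]; r4 [N :- S, L5.]; r5 [G :- U1.]; r6 [W58 :- S, L5.]; r9 [J27 :- U1.]; r10 [W49 :- R.]; r11 [H9 :- D4, A, R.]; r12 [P :- K, V9, C2.]. Adds Q, N, G, W58, J27, W49, H9, P.
Round 2: r2 [B1 :- G, Q.]; r14 [W :- P, N, H9.]. Adds B1, W.
Round 3: r7 [J9 :- B1, E7, W.]; r8 [N20 :- B1.]. Adds J9, N20.
N20 first appears in round 3.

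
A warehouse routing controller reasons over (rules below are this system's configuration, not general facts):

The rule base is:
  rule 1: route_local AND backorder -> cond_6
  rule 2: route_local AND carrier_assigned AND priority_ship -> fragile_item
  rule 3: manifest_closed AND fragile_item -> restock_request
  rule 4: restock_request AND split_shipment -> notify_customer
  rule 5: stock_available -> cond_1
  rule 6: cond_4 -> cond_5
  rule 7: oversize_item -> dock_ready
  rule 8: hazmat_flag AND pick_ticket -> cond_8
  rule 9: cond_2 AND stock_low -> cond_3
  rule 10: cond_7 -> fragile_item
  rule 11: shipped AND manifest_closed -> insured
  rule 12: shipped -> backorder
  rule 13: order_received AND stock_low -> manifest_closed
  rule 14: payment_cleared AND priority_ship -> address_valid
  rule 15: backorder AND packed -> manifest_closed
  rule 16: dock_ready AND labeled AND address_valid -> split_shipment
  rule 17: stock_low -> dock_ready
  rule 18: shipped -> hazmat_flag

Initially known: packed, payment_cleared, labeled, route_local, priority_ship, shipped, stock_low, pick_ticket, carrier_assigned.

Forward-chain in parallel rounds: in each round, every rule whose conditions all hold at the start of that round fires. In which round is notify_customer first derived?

4

Round 1: rule 2 [route_local AND carrier_assigned AND priority_ship -> fragile_item]; rule 12 [shipped -> backorder]; rule 14 [payment_cleared AND priority_ship -> address_valid]; rule 17 [stock_low -> dock_ready]; rule 18 [shipped -> hazmat_flag]. Adds fragile_item, backorder, address_valid, dock_ready, hazmat_flag.
Round 2: rule 1 [route_local AND backorder -> cond_6]; rule 8 [hazmat_flag AND pick_ticket -> cond_8]; rule 15 [backorder AND packed -> manifest_closed]; rule 16 [dock_ready AND labeled AND address_valid -> split_shipment]. Adds cond_6, cond_8, manifest_closed, split_shipment.
Round 3: rule 3 [manifest_closed AND fragile_item -> restock_request]; rule 11 [shipped AND manifest_closed -> insured]. Adds restock_request, insured.
Round 4: rule 4 [restock_request AND split_shipment -> notify_customer]. Adds notify_customer.
notify_customer first appears in round 4.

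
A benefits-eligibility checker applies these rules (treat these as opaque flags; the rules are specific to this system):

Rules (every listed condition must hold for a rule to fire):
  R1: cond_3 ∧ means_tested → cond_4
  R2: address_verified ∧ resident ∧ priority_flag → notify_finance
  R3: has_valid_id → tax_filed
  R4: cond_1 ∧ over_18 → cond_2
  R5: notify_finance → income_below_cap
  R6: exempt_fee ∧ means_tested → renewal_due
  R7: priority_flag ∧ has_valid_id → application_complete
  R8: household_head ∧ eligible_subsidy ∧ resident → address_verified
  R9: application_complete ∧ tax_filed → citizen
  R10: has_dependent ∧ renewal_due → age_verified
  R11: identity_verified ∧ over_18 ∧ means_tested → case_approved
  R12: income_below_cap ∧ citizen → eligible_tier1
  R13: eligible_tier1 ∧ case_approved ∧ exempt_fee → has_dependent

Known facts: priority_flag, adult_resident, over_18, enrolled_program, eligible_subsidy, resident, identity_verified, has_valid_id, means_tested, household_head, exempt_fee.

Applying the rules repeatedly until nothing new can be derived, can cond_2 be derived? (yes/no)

no

Round 1: R3 [has_valid_id → tax_filed]; R6 [exempt_fee ∧ means_tested → renewal_due]; R7 [priority_flag ∧ has_valid_id → application_complete]; R8 [household_head ∧ eligible_subsidy ∧ resident → address_verified]; R11 [identity_verified ∧ over_18 ∧ means_tested → case_approved]. New: tax_filed, renewal_due, application_complete, address_verified, case_approved.
Round 2: R2 [address_verified ∧ resident ∧ priority_flag → notify_finance]; R9 [application_complete ∧ tax_filed → citizen]. New: notify_finance, citizen.
Round 3: R5 [notify_finance → income_below_cap]. New: income_below_cap.
Round 4: R12 [income_below_cap ∧ citizen → eligible_tier1]. New: eligible_tier1.
Round 5: R13 [eligible_tier1 ∧ case_approved ∧ exempt_fee → has_dependent]. New: has_dependent.
Round 6: R10 [has_dependent ∧ renewal_due → age_verified]. New: age_verified.
Fixed point reached. cond_2 is concluded only by R4; R4 needs cond_1 (never derived).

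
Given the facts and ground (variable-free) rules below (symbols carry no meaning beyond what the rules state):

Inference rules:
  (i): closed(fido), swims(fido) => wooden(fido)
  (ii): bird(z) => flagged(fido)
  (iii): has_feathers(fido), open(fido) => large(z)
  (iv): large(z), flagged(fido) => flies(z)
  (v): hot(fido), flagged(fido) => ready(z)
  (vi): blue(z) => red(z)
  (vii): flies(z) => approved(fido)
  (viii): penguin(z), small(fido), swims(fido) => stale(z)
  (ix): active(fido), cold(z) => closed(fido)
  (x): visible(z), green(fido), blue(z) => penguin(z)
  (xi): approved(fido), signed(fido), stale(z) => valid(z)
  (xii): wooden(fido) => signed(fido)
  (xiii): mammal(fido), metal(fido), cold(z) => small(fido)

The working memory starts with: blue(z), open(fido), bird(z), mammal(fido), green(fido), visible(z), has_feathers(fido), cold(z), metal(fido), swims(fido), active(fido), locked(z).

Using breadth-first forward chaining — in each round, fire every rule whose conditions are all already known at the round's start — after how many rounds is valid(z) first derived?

4

[1] (ii) [bird(z) => flagged(fido)]; (iii) [has_feathers(fido), open(fido) => large(z)]; (vi) [blue(z) => red(z)]; (ix) [active(fido), cold(z) => closed(fido)]; (x) [visible(z), green(fido), blue(z) => penguin(z)]; (xiii) [mammal(fido), metal(fido), cold(z) => small(fido)]. ⇒ new: flagged(fido), large(z), red(z), closed(fido), penguin(z), small(fido).
[2] (i) [closed(fido), swims(fido) => wooden(fido)]; (iv) [large(z), flagged(fido) => flies(z)]; (viii) [penguin(z), small(fido), swims(fido) => stale(z)]. ⇒ new: wooden(fido), flies(z), stale(z).
[3] (vii) [flies(z) => approved(fido)]; (xii) [wooden(fido) => signed(fido)]. ⇒ new: approved(fido), signed(fido).
[4] (xi) [approved(fido), signed(fido), stale(z) => valid(z)]. ⇒ new: valid(z).
valid(z) first appears in round 4.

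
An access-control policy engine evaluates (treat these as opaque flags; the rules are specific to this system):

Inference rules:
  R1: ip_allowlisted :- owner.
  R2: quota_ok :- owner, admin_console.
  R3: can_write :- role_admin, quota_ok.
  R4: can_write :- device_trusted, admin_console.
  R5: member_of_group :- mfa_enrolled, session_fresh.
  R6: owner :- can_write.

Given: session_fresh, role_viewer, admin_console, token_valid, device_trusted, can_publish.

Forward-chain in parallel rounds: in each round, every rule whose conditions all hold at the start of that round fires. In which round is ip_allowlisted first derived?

[1] R4 [can_write :- device_trusted, admin_console.]. ⇒ new: can_write.
[2] R6 [owner :- can_write.]. ⇒ new: owner.
[3] R1 [ip_allowlisted :- owner.]; R2 [quota_ok :- owner, admin_console.]. ⇒ new: ip_allowlisted, quota_ok.
ip_allowlisted first appears in round 3.

3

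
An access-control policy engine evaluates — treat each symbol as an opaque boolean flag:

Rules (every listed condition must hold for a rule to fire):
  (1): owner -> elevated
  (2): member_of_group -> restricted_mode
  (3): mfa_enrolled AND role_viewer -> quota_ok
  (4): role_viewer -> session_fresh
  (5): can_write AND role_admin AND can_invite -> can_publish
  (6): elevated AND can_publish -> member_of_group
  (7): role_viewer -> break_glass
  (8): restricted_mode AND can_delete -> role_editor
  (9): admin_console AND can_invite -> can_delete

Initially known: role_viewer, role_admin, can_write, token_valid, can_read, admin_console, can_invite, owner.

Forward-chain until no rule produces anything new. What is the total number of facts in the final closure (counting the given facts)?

Round 1: (1) [owner -> elevated]; (4) [role_viewer -> session_fresh]; (5) [can_write AND role_admin AND can_invite -> can_publish]; (7) [role_viewer -> break_glass]; (9) [admin_console AND can_invite -> can_delete]. New: elevated, session_fresh, can_publish, break_glass, can_delete.
Round 2: (6) [elevated AND can_publish -> member_of_group]. New: member_of_group.
Round 3: (2) [member_of_group -> restricted_mode]. New: restricted_mode.
Round 4: (8) [restricted_mode AND can_delete -> role_editor]. New: role_editor.
Closure: {admin_console, break_glass, can_delete, can_invite, can_publish, can_read, can_write, elevated, member_of_group, owner, restricted_mode, role_admin, role_editor, role_viewer, session_fresh, token_valid} — 16 facts.

16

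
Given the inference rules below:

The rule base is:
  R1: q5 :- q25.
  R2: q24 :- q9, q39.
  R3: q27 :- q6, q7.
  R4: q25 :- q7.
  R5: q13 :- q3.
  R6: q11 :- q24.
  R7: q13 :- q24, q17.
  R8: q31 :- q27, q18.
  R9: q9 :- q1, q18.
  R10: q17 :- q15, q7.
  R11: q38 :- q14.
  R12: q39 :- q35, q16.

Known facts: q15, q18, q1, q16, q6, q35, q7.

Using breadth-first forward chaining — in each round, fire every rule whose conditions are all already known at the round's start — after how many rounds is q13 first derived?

3

Round 1: R3 [q27 :- q6, q7.]; R4 [q25 :- q7.]; R9 [q9 :- q1, q18.]; R10 [q17 :- q15, q7.]; R12 [q39 :- q35, q16.]. Adds q27, q25, q9, q17, q39.
Round 2: R1 [q5 :- q25.]; R2 [q24 :- q9, q39.]; R8 [q31 :- q27, q18.]. Adds q5, q24, q31.
Round 3: R6 [q11 :- q24.]; R7 [q13 :- q24, q17.]. Adds q11, q13.
q13 first appears in round 3.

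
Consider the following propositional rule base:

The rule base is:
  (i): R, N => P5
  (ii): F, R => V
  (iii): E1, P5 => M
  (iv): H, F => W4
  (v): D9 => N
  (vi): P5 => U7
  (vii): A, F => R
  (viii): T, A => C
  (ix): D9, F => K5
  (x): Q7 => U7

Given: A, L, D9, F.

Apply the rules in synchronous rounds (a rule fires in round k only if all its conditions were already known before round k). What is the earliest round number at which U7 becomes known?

3

Round 1: (v) [D9 => N]; (vii) [A, F => R]; (ix) [D9, F => K5]. New: N, R, K5.
Round 2: (i) [R, N => P5]; (ii) [F, R => V]. New: P5, V.
Round 3: (vi) [P5 => U7]. New: U7.
U7 first appears in round 3.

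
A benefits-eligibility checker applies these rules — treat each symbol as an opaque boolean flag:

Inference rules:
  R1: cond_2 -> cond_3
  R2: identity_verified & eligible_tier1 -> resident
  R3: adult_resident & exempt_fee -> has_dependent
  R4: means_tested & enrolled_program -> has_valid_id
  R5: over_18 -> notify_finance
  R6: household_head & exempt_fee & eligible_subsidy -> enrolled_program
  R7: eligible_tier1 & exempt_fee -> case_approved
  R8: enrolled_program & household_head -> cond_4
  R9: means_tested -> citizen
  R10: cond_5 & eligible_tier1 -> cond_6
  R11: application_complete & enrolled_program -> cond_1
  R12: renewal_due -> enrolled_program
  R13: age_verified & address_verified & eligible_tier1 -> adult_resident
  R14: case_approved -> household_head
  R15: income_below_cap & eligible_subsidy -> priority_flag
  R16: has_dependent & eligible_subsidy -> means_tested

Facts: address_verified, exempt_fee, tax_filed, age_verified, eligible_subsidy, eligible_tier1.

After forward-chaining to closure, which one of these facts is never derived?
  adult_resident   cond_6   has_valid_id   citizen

cond_6

Round 1: R7 [eligible_tier1 & exempt_fee -> case_approved]; R13 [age_verified & address_verified & eligible_tier1 -> adult_resident]. Adds case_approved, adult_resident.
Round 2: R3 [adult_resident & exempt_fee -> has_dependent]; R14 [case_approved -> household_head]. Adds has_dependent, household_head.
Round 3: R6 [household_head & exempt_fee & eligible_subsidy -> enrolled_program]; R16 [has_dependent & eligible_subsidy -> means_tested]. Adds enrolled_program, means_tested.
Round 4: R4 [means_tested & enrolled_program -> has_valid_id]; R8 [enrolled_program & household_head -> cond_4]; R9 [means_tested -> citizen]. Adds has_valid_id, cond_4, citizen.
Derived: citizen (round 4), has_valid_id (round 4), adult_resident (round 1). cond_6 never appears in any round.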